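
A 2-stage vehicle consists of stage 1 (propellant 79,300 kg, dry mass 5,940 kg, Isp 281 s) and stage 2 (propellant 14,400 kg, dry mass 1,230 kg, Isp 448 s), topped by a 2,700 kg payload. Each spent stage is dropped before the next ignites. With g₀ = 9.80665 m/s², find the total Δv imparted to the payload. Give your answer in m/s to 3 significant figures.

Ignition mass of stage 1 = 79,300+5,940 + 14,400+1,230 + 2,700 = 103,570 kg.
Stage 1: m₀ = 103,570 kg, m_f = 103,570 − 79,300 = 24,270 kg; Δv = 281×9.80665×ln(4.267) = 2755.7×1.4510 ≈ 3998 m/s.
Stage 2: m₀ = 18,330 kg, m_f = 18,330 − 14,400 = 3,930 kg; Δv = 448×9.80665×ln(4.664) = 4393.4×1.5399 ≈ 6765 m/s.
Total Δv = 3998 + 6765 = 10763 m/s.

Δv ≈ 10800 m/s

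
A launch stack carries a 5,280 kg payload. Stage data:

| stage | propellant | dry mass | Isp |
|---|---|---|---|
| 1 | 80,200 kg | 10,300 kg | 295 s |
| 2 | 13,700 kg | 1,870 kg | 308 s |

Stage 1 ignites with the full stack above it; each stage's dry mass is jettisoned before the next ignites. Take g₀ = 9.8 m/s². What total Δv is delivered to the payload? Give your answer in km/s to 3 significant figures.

Ignition mass of stage 1 = 80,200+10,300 + 13,700+1,870 + 5,280 = 111,350 kg.
Stage 1: m₀ = 111,350 kg, m_f = 111,350 − 80,200 = 31,150 kg; Δv = 295×9.8×ln(3.575) = 2891.0×1.2739 ≈ 3683 m/s.
Stage 2: m₀ = 20,850 kg, m_f = 20,850 − 13,700 = 7,150 kg; Δv = 308×9.8×ln(2.916) = 3018.4×1.0702 ≈ 3230 m/s.
Total Δv = 3683 + 3230 = 6913 m/s.

Δv ≈ 6.91 km/s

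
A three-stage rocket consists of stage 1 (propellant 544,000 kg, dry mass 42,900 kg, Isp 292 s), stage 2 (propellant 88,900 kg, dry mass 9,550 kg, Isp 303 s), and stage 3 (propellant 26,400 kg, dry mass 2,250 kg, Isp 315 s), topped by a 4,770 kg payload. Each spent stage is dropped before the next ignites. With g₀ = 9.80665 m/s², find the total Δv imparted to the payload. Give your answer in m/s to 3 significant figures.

Δv ≈ 12200 m/s

Ignition mass of stage 1 = 544,000+42,900 + 88,900+9,550 + 26,400+2,250 + 4,770 = 718,770 kg.
Stage 1: m₀ = 718,770 kg, m_f = 718,770 − 544,000 = 174,770 kg; Δv = 292×9.80665×ln(4.113) = 2863.5×1.4141 ≈ 4049 m/s.
Stage 2: m₀ = 131,870 kg, m_f = 131,870 − 88,900 = 42,970 kg; Δv = 303×9.80665×ln(3.069) = 2971.4×1.1213 ≈ 3332 m/s.
Stage 3: m₀ = 33,420 kg, m_f = 33,420 − 26,400 = 7,020 kg; Δv = 315×9.80665×ln(4.761) = 3089.1×1.5604 ≈ 4820 m/s.
Total Δv = 4049 + 3332 + 4820 = 12201 m/s.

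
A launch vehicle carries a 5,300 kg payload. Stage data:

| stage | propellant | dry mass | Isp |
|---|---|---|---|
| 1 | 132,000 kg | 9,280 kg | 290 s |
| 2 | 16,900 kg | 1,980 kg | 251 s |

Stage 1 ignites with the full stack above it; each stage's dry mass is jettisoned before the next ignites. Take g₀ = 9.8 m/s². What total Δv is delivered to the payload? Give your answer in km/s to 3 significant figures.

Ignition mass of stage 1 = 132,000+9,280 + 16,900+1,980 + 5,300 = 165,460 kg.
Stage 1: m₀ = 165,460 kg, m_f = 165,460 − 132,000 = 33,460 kg; Δv = 290×9.8×ln(4.945) = 2842.0×1.5984 ≈ 4543 m/s.
Stage 2: m₀ = 24,180 kg, m_f = 24,180 − 16,900 = 7,280 kg; Δv = 251×9.8×ln(3.321) = 2459.8×1.2004 ≈ 2953 m/s.
Total Δv = 4543 + 2953 = 7496 m/s.

Δv ≈ 7.50 km/s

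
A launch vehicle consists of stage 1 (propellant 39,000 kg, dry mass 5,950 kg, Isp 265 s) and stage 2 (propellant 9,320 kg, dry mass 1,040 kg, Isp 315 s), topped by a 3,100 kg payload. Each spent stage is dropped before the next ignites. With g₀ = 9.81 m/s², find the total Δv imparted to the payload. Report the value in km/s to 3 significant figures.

Ignition mass of stage 1 = 39,000+5,950 + 9,320+1,040 + 3,100 = 58,410 kg.
Stage 1: m₀ = 58,410 kg, m_f = 58,410 − 39,000 = 19,410 kg; Δv = 265×9.81×ln(3.009) = 2599.7×1.1017 ≈ 2864 m/s.
Stage 2: m₀ = 13,460 kg, m_f = 13,460 − 9,320 = 4,140 kg; Δv = 315×9.81×ln(3.251) = 3090.2×1.1790 ≈ 3643 m/s.
Total Δv = 2864 + 3643 = 6507 m/s.

Δv ≈ 6.51 km/s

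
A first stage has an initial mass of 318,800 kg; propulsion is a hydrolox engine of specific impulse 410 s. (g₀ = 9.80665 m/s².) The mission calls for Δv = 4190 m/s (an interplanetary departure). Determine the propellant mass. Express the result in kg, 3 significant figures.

propellant mass ≈ 206000 kg

v_e = Isp · g₀ = 410 × 9.80665 = 4020.7 m/s.
m₀/m_f = exp(Δv / v_e) = exp(4190 / 4020.7) = exp(1.0421) = 2.8352.
m_f = 318,800 / 2.8352 = 112,444 kg, so propellant = m₀ − m_f = 318,800 − 112,444 = 206,356 kg.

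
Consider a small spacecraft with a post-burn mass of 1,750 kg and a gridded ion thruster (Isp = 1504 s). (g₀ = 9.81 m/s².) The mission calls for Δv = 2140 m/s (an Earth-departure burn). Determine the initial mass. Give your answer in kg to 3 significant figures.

initial mass ≈ 2020 kg

v_e = Isp · g₀ = 1504 × 9.81 = 14754.2 m/s.
m₀/m_f = exp(Δv / v_e) = exp(2140 / 14754.2) = exp(0.1450) = 1.1561.
m₀ = m_f × 1.1561 = 1,750 × 1.1561 = 2,023.18 kg.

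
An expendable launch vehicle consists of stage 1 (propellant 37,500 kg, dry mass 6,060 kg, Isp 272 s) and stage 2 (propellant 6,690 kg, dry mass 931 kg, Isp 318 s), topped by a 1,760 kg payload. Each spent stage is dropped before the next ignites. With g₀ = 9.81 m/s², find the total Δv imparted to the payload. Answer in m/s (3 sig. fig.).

Δv ≈ 7180 m/s

Ignition mass of stage 1 = 37,500+6,060 + 6,690+931 + 1,760 = 52,941 kg.
Stage 1: m₀ = 52,941 kg, m_f = 52,941 − 37,500 = 15,441 kg; Δv = 272×9.81×ln(3.429) = 2668.3×1.2322 ≈ 3288 m/s.
Stage 2: m₀ = 9,381 kg, m_f = 9,381 − 6,690 = 2,691 kg; Δv = 318×9.81×ln(3.486) = 3119.6×1.2488 ≈ 3896 m/s.
Total Δv = 3288 + 3896 = 7184 m/s.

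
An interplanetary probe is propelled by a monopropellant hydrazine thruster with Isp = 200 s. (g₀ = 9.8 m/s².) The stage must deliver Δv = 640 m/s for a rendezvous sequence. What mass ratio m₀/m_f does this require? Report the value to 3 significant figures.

v_e = Isp · g₀ = 200 × 9.8 = 1960.0 m/s.
m₀/m_f = exp(Δv / v_e) = exp(640 / 1960.0) = exp(0.3265) = 1.3862.

mass ratio ≈ 1.39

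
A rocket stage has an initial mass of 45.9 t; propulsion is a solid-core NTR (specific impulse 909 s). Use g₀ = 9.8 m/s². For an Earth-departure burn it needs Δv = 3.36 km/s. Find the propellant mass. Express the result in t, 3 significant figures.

propellant mass ≈ 14.4 t

v_e = Isp · g₀ = 909 × 9.8 = 8908.2 m/s.
From the ideal rocket equation, m₀/m_f = exp(Δv / v_e) = exp(3360 / 8908.2) = exp(0.3772) = 1.4582.
m_f = 45.9 / 1.4582 = 31.4772 t, so propellant = m₀ − m_f = 45.9 − 31.4772 = 14.4228 t.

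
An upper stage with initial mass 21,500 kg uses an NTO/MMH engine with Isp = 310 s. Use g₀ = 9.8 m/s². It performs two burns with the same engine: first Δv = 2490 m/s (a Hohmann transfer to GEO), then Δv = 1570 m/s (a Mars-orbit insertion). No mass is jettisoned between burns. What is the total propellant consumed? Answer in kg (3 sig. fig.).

total propellant consumed ≈ 15900 kg

v_e = Isp · g₀ = 310 × 9.8 = 3038.0 m/s.
After the first burn: m = 21500 × exp(−2490/3038.0) = 21500 × 0.44060 = 9,472.9 kg.
After the second burn: m = 9,472.9 × exp(−1570/3038.0) = 9,472.9 × 0.59643 = 5,649.92 kg.
Total propellant = m₀ − m_final = 21500 − 5,649.92 = 15,850.08 kg.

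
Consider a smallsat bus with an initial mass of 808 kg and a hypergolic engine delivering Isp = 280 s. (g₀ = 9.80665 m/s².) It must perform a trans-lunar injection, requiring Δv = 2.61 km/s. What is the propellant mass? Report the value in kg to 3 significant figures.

v_e = Isp · g₀ = 280 × 9.80665 = 2745.9 m/s.
From the ideal rocket equation, m₀/m_f = exp(Δv / v_e) = exp(2610 / 2745.9) = exp(0.9505) = 2.5871.
m_f = 808 / 2.5871 = 312.319 kg, so propellant = m₀ − m_f = 808 − 312.319 = 495.681 kg.

propellant mass ≈ 496 kg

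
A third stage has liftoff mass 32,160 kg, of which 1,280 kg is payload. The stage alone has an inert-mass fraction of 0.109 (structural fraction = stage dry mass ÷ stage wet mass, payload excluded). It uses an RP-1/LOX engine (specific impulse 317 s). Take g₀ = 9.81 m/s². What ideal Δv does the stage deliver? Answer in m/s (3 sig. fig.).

Stage wet mass = m₀ − payload = 32,160 − 1,280 = 30,880 kg.
Stage dry mass = ε × stage wet mass = 0.109 × 30,880 = 3,365.92 kg.
Burnout mass m_f = stage dry + payload = 3,365.92 + 1,280 = 4,645.92 kg.
v_e = Isp · g₀ = 317 × 9.81 = 3109.8 m/s.
Δv = v_e · ln(32,160/4,645.92) = 3109.8 × ln(6.922) = 3109.8 × 1.9347 ≈ 6017 m/s.

Δv ≈ 6020 m/s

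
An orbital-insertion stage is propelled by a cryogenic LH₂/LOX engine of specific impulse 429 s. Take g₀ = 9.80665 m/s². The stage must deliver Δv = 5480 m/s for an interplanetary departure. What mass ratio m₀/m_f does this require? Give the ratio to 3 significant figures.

mass ratio ≈ 3.68

v_e = Isp · g₀ = 429 × 9.80665 = 4207.1 m/s.
Rocket equation: m₀/m_f = exp(Δv / v_e) = exp(5480 / 4207.1) = exp(1.3026) = 3.6788.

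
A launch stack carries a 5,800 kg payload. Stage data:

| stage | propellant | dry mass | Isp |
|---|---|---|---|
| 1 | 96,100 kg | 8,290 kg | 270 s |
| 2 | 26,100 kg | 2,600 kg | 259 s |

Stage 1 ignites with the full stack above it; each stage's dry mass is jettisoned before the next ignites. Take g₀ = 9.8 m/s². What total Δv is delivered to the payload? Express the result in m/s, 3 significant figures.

Δv ≈ 6700 m/s

Ignition mass of stage 1 = 96,100+8,290 + 26,100+2,600 + 5,800 = 138,890 kg.
Stage 1: m₀ = 138,890 kg, m_f = 138,890 − 96,100 = 42,790 kg; Δv = 270×9.8×ln(3.246) = 2646.0×1.1774 ≈ 3115 m/s.
Stage 2: m₀ = 34,500 kg, m_f = 34,500 − 26,100 = 8,400 kg; Δv = 259×9.8×ln(4.107) = 2538.2×1.4127 ≈ 3586 m/s.
Total Δv = 3115 + 3586 = 6701 m/s.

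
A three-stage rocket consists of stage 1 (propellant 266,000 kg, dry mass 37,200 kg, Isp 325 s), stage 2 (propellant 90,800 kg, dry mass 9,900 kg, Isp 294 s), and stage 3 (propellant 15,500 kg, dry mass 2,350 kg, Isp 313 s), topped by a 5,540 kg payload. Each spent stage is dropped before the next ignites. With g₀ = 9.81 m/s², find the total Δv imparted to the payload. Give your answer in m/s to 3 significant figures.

Ignition mass of stage 1 = 266,000+37,200 + 90,800+9,900 + 15,500+2,350 + 5,540 = 427,290 kg.
Stage 1: m₀ = 427,290 kg, m_f = 427,290 − 266,000 = 161,290 kg; Δv = 325×9.81×ln(2.649) = 3188.2×0.9743 ≈ 3106 m/s.
Stage 2: m₀ = 124,090 kg, m_f = 124,090 − 90,800 = 33,290 kg; Δv = 294×9.81×ln(3.728) = 2884.1×1.3158 ≈ 3795 m/s.
Stage 3: m₀ = 23,390 kg, m_f = 23,390 − 15,500 = 7,890 kg; Δv = 313×9.81×ln(2.965) = 3070.5×1.0867 ≈ 3337 m/s.
Total Δv = 3106 + 3795 + 3337 = 10238 m/s.

Δv ≈ 10200 m/s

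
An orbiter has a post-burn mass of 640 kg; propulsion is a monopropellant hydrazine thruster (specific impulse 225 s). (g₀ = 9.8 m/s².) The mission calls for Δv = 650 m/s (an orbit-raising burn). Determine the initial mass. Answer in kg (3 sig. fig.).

initial mass ≈ 859 kg

v_e = Isp · g₀ = 225 × 9.8 = 2205.0 m/s.
m₀/m_f = exp(Δv / v_e) = exp(650 / 2205.0) = exp(0.2948) = 1.3428.
m₀ = m_f × 1.3428 = 640 × 1.3428 = 859.392 kg.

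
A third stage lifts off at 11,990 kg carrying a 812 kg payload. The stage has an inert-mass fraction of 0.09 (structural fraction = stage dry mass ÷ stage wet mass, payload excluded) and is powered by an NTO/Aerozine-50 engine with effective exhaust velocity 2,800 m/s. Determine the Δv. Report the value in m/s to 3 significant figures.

Δv ≈ 5280 m/s

Stage wet mass = m₀ − payload = 11,990 − 812 = 11,178 kg.
Stage dry mass = ε × stage wet mass = 0.09 × 11,178 = 1,006.02 kg.
Burnout mass m_f = stage dry + payload = 1,006.02 + 812 = 1,818.02 kg.
Δv = v_e · ln(11,990/1,818.02) = 2800.0 × ln(6.595) = 2800.0 × 1.8863 ≈ 5282 m/s.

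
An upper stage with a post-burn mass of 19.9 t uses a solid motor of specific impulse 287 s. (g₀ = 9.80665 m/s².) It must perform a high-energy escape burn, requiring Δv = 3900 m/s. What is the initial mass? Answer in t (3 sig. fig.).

v_e = Isp · g₀ = 287 × 9.80665 = 2814.5 m/s.
m₀/m_f = exp(Δv / v_e) = exp(3900 / 2814.5) = exp(1.3857) = 3.9975.
m₀ = m_f × 3.9975 = 19.9 × 3.9975 = 79.5503 t.

initial mass ≈ 79.6 t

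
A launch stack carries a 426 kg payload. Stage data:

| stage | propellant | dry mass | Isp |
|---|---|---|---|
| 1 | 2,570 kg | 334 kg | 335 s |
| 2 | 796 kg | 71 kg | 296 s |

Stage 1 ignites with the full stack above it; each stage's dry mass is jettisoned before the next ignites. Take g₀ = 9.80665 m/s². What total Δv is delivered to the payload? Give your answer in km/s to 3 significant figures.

Ignition mass of stage 1 = 2,570+334 + 796+71 + 426 = 4,197 kg.
Stage 1: m₀ = 4,197 kg, m_f = 4,197 − 2,570 = 1,627 kg; Δv = 335×9.80665×ln(2.58) = 3285.2×0.9476 ≈ 3113 m/s.
Stage 2: m₀ = 1,293 kg, m_f = 1,293 − 796 = 497 kg; Δv = 296×9.80665×ln(2.602) = 2902.8×0.9561 ≈ 2775 m/s.
Total Δv = 3113 + 2775 = 5888 m/s.

Δv ≈ 5.89 km/s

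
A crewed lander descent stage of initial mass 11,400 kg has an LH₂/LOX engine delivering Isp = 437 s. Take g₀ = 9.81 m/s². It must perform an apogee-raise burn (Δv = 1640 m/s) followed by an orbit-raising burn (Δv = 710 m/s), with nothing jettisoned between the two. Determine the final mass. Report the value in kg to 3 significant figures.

v_e = Isp · g₀ = 437 × 9.81 = 4287.0 m/s.
After the first burn: m = 11400 × exp(−1640/4287.0) = 11400 × 0.68212 = 7,776.17 kg.
After the second burn: m = 7,776.17 × exp(−710/4287.0) = 7,776.17 × 0.84737 = 6,589.29 kg.

final mass ≈ 6590 kg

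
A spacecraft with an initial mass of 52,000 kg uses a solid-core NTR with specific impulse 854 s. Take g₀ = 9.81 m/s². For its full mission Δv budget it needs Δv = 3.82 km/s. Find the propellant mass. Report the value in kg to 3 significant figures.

propellant mass ≈ 19000 kg

v_e = Isp · g₀ = 854 × 9.81 = 8377.7 m/s.
m₀/m_f = exp(Δv / v_e) = exp(3820 / 8377.7) = exp(0.4560) = 1.5777.
m_f = 52,000 / 1.5777 = 32,959.4 kg, so propellant = m₀ − m_f = 52,000 − 32,959.4 = 19,040.6 kg.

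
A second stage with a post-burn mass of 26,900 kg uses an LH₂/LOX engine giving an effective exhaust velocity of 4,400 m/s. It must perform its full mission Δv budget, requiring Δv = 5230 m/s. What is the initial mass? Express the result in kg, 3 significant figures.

Rocket equation: m₀/m_f = exp(Δv / v_e) = exp(5230 / 4400.0) = exp(1.1886) = 3.2826.
m₀ = m_f × 3.2826 = 26,900 × 3.2826 = 88,301.9 kg.

initial mass ≈ 88300 kg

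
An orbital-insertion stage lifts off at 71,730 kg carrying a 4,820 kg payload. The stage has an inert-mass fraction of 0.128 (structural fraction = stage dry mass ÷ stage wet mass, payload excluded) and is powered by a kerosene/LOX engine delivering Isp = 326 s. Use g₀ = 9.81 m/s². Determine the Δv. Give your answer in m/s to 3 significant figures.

Δv ≈ 5370 m/s

Stage wet mass = m₀ − payload = 71,730 − 4,820 = 66,910 kg.
Stage dry mass = ε × stage wet mass = 0.128 × 66,910 = 8,564.48 kg.
Burnout mass m_f = stage dry + payload = 8,564.48 + 4,820 = 13,384.48 kg.
v_e = Isp · g₀ = 326 × 9.81 = 3198.1 m/s.
Rocket equation: Δv = v_e · ln(71,730/13,384.48) = 3198.1 × ln(5.359) = 3198.1 × 1.6788 ≈ 5369 m/s.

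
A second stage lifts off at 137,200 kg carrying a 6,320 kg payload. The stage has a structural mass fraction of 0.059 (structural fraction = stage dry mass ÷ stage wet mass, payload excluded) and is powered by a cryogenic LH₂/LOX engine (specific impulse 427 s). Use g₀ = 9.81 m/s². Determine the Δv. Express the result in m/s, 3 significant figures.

Stage wet mass = m₀ − payload = 137,200 − 6,320 = 130,880 kg.
Stage dry mass = ε × stage wet mass = 0.059 × 130,880 = 7,721.92 kg.
Burnout mass m_f = stage dry + payload = 7,721.92 + 6,320 = 14,041.92 kg.
v_e = Isp · g₀ = 427 × 9.81 = 4188.9 m/s.
Δv = v_e · ln(137,200/14,041.92) = 4188.9 × ln(9.771) = 4188.9 × 2.2794 ≈ 9548 m/s.

Δv ≈ 9550 m/s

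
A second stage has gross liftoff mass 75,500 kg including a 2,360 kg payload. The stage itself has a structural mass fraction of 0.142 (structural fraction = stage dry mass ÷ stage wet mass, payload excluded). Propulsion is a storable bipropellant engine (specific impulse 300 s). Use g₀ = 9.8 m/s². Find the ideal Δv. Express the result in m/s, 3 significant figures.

Stage wet mass = m₀ − payload = 75,500 − 2,360 = 73,140 kg.
Stage dry mass = ε × stage wet mass = 0.142 × 73,140 = 10,385.9 kg.
Burnout mass m_f = stage dry + payload = 10,385.9 + 2,360 = 12,745.9 kg.
v_e = Isp · g₀ = 300 × 9.8 = 2940.0 m/s.
From the ideal rocket equation, Δv = v_e · ln(75,500/12,745.9) = 2940.0 × ln(5.923) = 2940.0 × 1.7789 ≈ 5230 m/s.

Δv ≈ 5230 m/s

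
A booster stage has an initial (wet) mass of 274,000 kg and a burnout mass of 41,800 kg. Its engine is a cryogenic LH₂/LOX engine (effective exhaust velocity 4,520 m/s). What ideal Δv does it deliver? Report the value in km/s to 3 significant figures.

Using Δv = v_e ln(m₀/m_f): Δv = v_e · ln(m₀/m_f) = 4520.0 × ln(6.555) = 4520.0 × 1.8802 ≈ 8498.6 m/s.

Δv ≈ 8.50 km/s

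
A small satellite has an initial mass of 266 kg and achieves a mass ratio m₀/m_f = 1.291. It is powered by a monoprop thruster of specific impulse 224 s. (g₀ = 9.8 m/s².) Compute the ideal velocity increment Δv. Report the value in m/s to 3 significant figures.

v_e = Isp · g₀ = 224 × 9.8 = 2195.2 m/s.
By the Tsiolkovsky rocket equation, Δv = v_e · ln(1.291) = 2195.2 × 0.2554 ≈ 560.7 m/s.

Δv ≈ 561 m/s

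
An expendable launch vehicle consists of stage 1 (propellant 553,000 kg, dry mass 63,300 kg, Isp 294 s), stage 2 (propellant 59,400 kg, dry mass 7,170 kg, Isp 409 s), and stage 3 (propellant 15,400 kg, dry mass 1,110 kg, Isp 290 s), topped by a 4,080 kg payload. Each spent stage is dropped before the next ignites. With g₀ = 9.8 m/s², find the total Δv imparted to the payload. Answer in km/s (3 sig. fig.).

Ignition mass of stage 1 = 553,000+63,300 + 59,400+7,170 + 15,400+1,110 + 4,080 = 703,460 kg.
Stage 1: m₀ = 703,460 kg, m_f = 703,460 − 553,000 = 150,460 kg; Δv = 294×9.8×ln(4.675) = 2881.2×1.5423 ≈ 4444 m/s.
Stage 2: m₀ = 87,160 kg, m_f = 87,160 − 59,400 = 27,760 kg; Δv = 409×9.8×ln(3.14) = 4008.2×1.1441 ≈ 4586 m/s.
Stage 3: m₀ = 20,590 kg, m_f = 20,590 − 15,400 = 5,190 kg; Δv = 290×9.8×ln(3.967) = 2842.0×1.3781 ≈ 3916 m/s.
Total Δv = 4444 + 4586 + 3916 = 12946 m/s.

Δv ≈ 12.9 km/s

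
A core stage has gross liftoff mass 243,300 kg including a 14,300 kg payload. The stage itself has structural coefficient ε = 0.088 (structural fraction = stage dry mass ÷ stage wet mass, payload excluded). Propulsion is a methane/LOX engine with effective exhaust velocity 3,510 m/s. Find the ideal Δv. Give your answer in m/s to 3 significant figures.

Stage wet mass = m₀ − payload = 243,300 − 14,300 = 229,000 kg.
Stage dry mass = ε × stage wet mass = 0.088 × 229,000 = 20,152 kg.
Burnout mass m_f = stage dry + payload = 20,152 + 14,300 = 34,452 kg.
Δv = v_e · ln(243,300/34,452) = 3510.0 × ln(7.062) = 3510.0 × 1.9547 ≈ 6861 m/s.

Δv ≈ 6860 m/s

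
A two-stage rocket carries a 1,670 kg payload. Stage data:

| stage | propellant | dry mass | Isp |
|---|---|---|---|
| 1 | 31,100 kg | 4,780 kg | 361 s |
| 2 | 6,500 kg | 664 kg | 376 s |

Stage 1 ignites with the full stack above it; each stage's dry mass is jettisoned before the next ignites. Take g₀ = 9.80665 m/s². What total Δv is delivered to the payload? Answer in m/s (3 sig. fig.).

Ignition mass of stage 1 = 31,100+4,780 + 6,500+664 + 1,670 = 44,714 kg.
Stage 1: m₀ = 44,714 kg, m_f = 44,714 − 31,100 = 13,614 kg; Δv = 361×9.80665×ln(3.284) = 3540.2×1.1892 ≈ 4210 m/s.
Stage 2: m₀ = 8,834 kg, m_f = 8,834 − 6,500 = 2,334 kg; Δv = 376×9.80665×ln(3.785) = 3687.3×1.3310 ≈ 4908 m/s.
Total Δv = 4210 + 4908 = 9118 m/s.

Δv ≈ 9120 m/s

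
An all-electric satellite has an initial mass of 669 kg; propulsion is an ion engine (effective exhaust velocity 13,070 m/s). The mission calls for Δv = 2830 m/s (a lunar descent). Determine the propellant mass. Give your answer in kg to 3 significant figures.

Using Δv = v_e ln(m₀/m_f): m₀/m_f = exp(Δv / v_e) = exp(2830 / 13070.0) = exp(0.2165) = 1.2418.
m_f = 669 / 1.2418 = 538.734 kg, so propellant = m₀ − m_f = 669 − 538.734 = 130.266 kg.

propellant mass ≈ 130 kg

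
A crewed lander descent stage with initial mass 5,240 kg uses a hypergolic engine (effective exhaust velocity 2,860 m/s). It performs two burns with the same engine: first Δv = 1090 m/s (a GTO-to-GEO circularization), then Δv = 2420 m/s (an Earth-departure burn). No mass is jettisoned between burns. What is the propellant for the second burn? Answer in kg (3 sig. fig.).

propellant for the second burn ≈ 2040 kg

After the first burn: m = 5240 × exp(−1090/2860.0) = 5240 × 0.68310 = 3,579.44 kg.
After the second burn: m = 3,579.44 × exp(−2420/2860.0) = 3,579.44 × 0.42906 = 1,535.79 kg.
Second-burn propellant = 3,579.44 − 1,535.79 = 2,043.65 kg.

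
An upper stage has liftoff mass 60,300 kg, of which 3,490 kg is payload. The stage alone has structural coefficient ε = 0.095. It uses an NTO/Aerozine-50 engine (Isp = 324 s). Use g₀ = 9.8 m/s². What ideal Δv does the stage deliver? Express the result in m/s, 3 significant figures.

Δv ≈ 6080 m/s

Stage wet mass = m₀ − payload = 60,300 − 3,490 = 56,810 kg.
Stage dry mass = ε × stage wet mass = 0.095 × 56,810 = 5,396.95 kg.
Burnout mass m_f = stage dry + payload = 5,396.95 + 3,490 = 8,886.95 kg.
v_e = Isp · g₀ = 324 × 9.8 = 3175.2 m/s.
Δv = v_e · ln(60,300/8,886.95) = 3175.2 × ln(6.785) = 3175.2 × 1.9147 ≈ 6080 m/s.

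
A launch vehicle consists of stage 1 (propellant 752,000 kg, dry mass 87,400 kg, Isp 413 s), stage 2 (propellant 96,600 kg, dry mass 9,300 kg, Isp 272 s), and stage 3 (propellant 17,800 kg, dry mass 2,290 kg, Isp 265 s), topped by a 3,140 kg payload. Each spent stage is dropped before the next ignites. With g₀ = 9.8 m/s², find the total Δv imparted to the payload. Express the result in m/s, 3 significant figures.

Ignition mass of stage 1 = 752,000+87,400 + 96,600+9,300 + 17,800+2,290 + 3,140 = 968,530 kg.
Stage 1: m₀ = 968,530 kg, m_f = 968,530 − 752,000 = 216,530 kg; Δv = 413×9.8×ln(4.473) = 4047.4×1.4981 ≈ 6063 m/s.
Stage 2: m₀ = 129,130 kg, m_f = 129,130 − 96,600 = 32,530 kg; Δv = 272×9.8×ln(3.97) = 2665.6×1.3787 ≈ 3675 m/s.
Stage 3: m₀ = 23,230 kg, m_f = 23,230 − 17,800 = 5,430 kg; Δv = 265×9.8×ln(4.278) = 2597.0×1.4535 ≈ 3775 m/s.
Total Δv = 6063 + 3675 + 3775 = 13513 m/s.

Δv ≈ 13500 m/s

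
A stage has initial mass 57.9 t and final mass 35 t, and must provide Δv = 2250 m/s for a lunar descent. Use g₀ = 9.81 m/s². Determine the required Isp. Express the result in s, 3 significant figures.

ln(m₀/m_f) = ln(57900/35000) = ln(1.654) = 0.5034.
By the Tsiolkovsky rocket equation, v_e = Δv / ln(m₀/m_f) = 2250 / 0.5034 = 4469.9 m/s.
Isp = v_e / g₀ = 4469.9 / 9.81 = 455.6 s.

Isp ≈ 456 s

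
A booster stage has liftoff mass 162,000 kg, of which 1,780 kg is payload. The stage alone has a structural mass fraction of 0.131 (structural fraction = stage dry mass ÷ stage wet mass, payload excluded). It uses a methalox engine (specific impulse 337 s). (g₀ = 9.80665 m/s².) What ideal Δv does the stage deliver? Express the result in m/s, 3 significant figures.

Stage wet mass = m₀ − payload = 162,000 − 1,780 = 160,220 kg.
Stage dry mass = ε × stage wet mass = 0.131 × 160,220 = 20,988.8 kg.
Burnout mass m_f = stage dry + payload = 20,988.8 + 1,780 = 22,768.8 kg.
v_e = Isp · g₀ = 337 × 9.80665 = 3304.8 m/s.
Rocket equation: Δv = v_e · ln(162,000/22,768.8) = 3304.8 × ln(7.115) = 3304.8 × 1.9622 ≈ 6485 m/s.

Δv ≈ 6480 m/s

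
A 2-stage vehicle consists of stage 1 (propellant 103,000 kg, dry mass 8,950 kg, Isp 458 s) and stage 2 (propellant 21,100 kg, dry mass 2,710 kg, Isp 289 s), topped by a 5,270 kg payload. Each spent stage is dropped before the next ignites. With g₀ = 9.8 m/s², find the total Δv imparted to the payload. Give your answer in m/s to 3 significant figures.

Ignition mass of stage 1 = 103,000+8,950 + 21,100+2,710 + 5,270 = 141,030 kg.
Stage 1: m₀ = 141,030 kg, m_f = 141,030 − 103,000 = 38,030 kg; Δv = 458×9.8×ln(3.708) = 4488.4×1.3106 ≈ 5882 m/s.
Stage 2: m₀ = 29,080 kg, m_f = 29,080 − 21,100 = 7,980 kg; Δv = 289×9.8×ln(3.644) = 2832.2×1.2931 ≈ 3662 m/s.
Total Δv = 5882 + 3662 = 9544 m/s.

Δv ≈ 9540 m/s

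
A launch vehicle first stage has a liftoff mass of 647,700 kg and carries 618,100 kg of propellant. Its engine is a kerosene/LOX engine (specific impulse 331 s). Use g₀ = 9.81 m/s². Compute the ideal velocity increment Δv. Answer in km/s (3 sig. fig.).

v_e = Isp · g₀ = 331 × 9.81 = 3247.1 m/s.
m_f = m₀ − m_prop = 647,700 − 618,100 = 29,600 kg.
Δv = v_e · ln(m₀/m_f) = 3247.1 × ln(21.88) = 3247.1 × 3.0857 ≈ 10019.5 m/s.

Δv ≈ 10.0 km/s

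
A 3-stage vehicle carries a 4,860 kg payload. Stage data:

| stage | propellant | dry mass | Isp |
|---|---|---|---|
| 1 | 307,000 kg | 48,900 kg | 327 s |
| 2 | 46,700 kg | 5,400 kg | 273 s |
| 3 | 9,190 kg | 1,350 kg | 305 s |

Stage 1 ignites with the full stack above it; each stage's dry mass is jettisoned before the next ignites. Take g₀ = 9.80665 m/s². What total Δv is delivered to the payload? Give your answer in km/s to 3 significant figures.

Ignition mass of stage 1 = 307,000+48,900 + 46,700+5,400 + 9,190+1,350 + 4,860 = 423,400 kg.
Stage 1: m₀ = 423,400 kg, m_f = 423,400 − 307,000 = 116,400 kg; Δv = 327×9.80665×ln(3.637) = 3206.8×1.2913 ≈ 4141 m/s.
Stage 2: m₀ = 67,500 kg, m_f = 67,500 − 46,700 = 20,800 kg; Δv = 273×9.80665×ln(3.245) = 2677.2×1.1772 ≈ 3152 m/s.
Stage 3: m₀ = 15,400 kg, m_f = 15,400 − 9,190 = 6,210 kg; Δv = 305×9.80665×ln(2.48) = 2991.0×0.9082 ≈ 2716 m/s.
Total Δv = 4141 + 3152 + 2716 = 10009 m/s.

Δv ≈ 10.0 km/s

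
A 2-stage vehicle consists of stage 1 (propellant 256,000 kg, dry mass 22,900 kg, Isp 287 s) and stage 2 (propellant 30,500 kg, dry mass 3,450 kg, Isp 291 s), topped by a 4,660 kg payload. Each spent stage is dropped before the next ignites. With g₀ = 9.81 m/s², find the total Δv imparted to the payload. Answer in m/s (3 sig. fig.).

Ignition mass of stage 1 = 256,000+22,900 + 30,500+3,450 + 4,660 = 317,510 kg.
Stage 1: m₀ = 317,510 kg, m_f = 317,510 − 256,000 = 61,510 kg; Δv = 287×9.81×ln(5.162) = 2815.5×1.6413 ≈ 4621 m/s.
Stage 2: m₀ = 38,610 kg, m_f = 38,610 − 30,500 = 8,110 kg; Δv = 291×9.81×ln(4.761) = 2854.7×1.5604 ≈ 4455 m/s.
Total Δv = 4621 + 4455 = 9076 m/s.

Δv ≈ 9080 m/s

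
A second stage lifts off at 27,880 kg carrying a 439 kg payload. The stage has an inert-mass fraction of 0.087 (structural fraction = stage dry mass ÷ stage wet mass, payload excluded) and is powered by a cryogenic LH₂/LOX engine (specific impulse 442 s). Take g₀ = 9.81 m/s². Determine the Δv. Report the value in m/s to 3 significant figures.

Stage wet mass = m₀ − payload = 27,880 − 439 = 27,441 kg.
Stage dry mass = ε × stage wet mass = 0.087 × 27,441 = 2,387.37 kg.
Burnout mass m_f = stage dry + payload = 2,387.37 + 439 = 2,826.37 kg.
v_e = Isp · g₀ = 442 × 9.81 = 4336.0 m/s.
Δv = v_e · ln(27,880/2,826.37) = 4336.0 × ln(9.864) = 4336.0 × 2.2889 ≈ 9925 m/s.

Δv ≈ 9920 m/s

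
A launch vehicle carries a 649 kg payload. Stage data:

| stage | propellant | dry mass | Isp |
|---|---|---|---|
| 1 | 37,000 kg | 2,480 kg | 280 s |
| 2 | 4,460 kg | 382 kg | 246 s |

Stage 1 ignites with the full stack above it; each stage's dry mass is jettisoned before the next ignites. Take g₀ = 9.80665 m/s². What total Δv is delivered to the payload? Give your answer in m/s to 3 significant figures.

Ignition mass of stage 1 = 37,000+2,480 + 4,460+382 + 649 = 44,971 kg.
Stage 1: m₀ = 44,971 kg, m_f = 44,971 − 37,000 = 7,971 kg; Δv = 280×9.80665×ln(5.642) = 2745.9×1.7302 ≈ 4751 m/s.
Stage 2: m₀ = 5,491 kg, m_f = 5,491 − 4,460 = 1,031 kg; Δv = 246×9.80665×ln(5.326) = 2412.4×1.6726 ≈ 4035 m/s.
Total Δv = 4751 + 4035 = 8786 m/s.

Δv ≈ 8790 m/s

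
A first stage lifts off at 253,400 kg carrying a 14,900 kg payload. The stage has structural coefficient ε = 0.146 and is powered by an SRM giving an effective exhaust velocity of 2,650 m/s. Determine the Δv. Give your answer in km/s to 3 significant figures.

Stage wet mass = m₀ − payload = 253,400 − 14,900 = 238,500 kg.
Stage dry mass = ε × stage wet mass = 0.146 × 238,500 = 34,821 kg.
Burnout mass m_f = stage dry + payload = 34,821 + 14,900 = 49,721 kg.
Rocket equation: Δv = v_e · ln(253,400/49,721) = 2650.0 × ln(5.096) = 2650.0 × 1.6285 ≈ 4316 m/s.

Δv ≈ 4.32 km/s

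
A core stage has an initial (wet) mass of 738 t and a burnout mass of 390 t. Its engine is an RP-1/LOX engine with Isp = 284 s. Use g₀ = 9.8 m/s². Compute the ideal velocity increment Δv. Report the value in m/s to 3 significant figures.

Δv ≈ 1780 m/s

v_e = Isp · g₀ = 284 × 9.8 = 2783.2 m/s.
Δv = v_e · ln(m₀/m_f) = 2783.2 × ln(1.892) = 2783.2 × 0.6378 ≈ 1775.1 m/s.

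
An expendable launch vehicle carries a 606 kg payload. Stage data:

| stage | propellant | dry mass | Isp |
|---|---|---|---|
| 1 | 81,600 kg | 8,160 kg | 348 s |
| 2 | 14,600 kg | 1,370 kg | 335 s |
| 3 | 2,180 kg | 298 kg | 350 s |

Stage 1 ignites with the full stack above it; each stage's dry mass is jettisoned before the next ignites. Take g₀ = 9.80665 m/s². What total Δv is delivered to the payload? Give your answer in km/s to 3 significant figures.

Ignition mass of stage 1 = 81,600+8,160 + 14,600+1,370 + 2,180+298 + 606 = 108,814 kg.
Stage 1: m₀ = 108,814 kg, m_f = 108,814 − 81,600 = 27,214 kg; Δv = 348×9.80665×ln(3.998) = 3412.7×1.3859 ≈ 4730 m/s.
Stage 2: m₀ = 19,054 kg, m_f = 19,054 − 14,600 = 4,454 kg; Δv = 335×9.80665×ln(4.278) = 3285.2×1.4535 ≈ 4775 m/s.
Stage 3: m₀ = 3,084 kg, m_f = 3,084 − 2,180 = 904 kg; Δv = 350×9.80665×ln(3.412) = 3432.3×1.2272 ≈ 4212 m/s.
Total Δv = 4730 + 4775 + 4212 = 13717 m/s.

Δv ≈ 13.7 km/s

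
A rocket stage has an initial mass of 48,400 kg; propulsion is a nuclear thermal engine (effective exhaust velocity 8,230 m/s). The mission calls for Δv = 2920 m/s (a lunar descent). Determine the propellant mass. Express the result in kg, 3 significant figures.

propellant mass ≈ 14500 kg

From the ideal rocket equation, m₀/m_f = exp(Δv / v_e) = exp(2920 / 8230.0) = exp(0.3548) = 1.4259.
m_f = 48,400 / 1.4259 = 33,943.5 kg, so propellant = m₀ − m_f = 48,400 − 33,943.5 = 14,456.5 kg.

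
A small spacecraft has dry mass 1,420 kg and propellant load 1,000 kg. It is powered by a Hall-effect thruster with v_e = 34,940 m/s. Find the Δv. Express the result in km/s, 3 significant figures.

m₀ = m_dry + m_prop = 1,420 + 1,000 = 2,420 kg.
Rocket equation: Δv = v_e · ln(m₀/m_f) = 34940.0 × ln(1.704) = 34940.0 × 0.5331 ≈ 18626.9 m/s.

Δv ≈ 18.6 km/s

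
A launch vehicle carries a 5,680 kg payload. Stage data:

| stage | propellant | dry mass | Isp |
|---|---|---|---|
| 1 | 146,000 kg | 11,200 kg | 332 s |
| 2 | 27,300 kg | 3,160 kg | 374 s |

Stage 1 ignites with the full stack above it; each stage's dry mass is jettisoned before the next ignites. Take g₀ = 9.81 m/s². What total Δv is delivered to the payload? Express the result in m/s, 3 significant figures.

Δv ≈ 9750 m/s

Ignition mass of stage 1 = 146,000+11,200 + 27,300+3,160 + 5,680 = 193,340 kg.
Stage 1: m₀ = 193,340 kg, m_f = 193,340 − 146,000 = 47,340 kg; Δv = 332×9.81×ln(4.084) = 3256.9×1.4071 ≈ 4583 m/s.
Stage 2: m₀ = 36,140 kg, m_f = 36,140 − 27,300 = 8,840 kg; Δv = 374×9.81×ln(4.088) = 3668.9×1.4081 ≈ 5166 m/s.
Total Δv = 4583 + 5166 = 9749 m/s.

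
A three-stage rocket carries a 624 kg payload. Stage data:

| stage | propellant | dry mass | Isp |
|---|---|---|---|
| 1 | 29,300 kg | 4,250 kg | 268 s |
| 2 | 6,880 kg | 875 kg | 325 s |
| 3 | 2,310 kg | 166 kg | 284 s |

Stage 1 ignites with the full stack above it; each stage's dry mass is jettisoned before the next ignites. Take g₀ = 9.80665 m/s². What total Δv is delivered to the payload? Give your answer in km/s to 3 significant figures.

Ignition mass of stage 1 = 29,300+4,250 + 6,880+875 + 2,310+166 + 624 = 44,405 kg.
Stage 1: m₀ = 44,405 kg, m_f = 44,405 − 29,300 = 15,105 kg; Δv = 268×9.80665×ln(2.94) = 2628.2×1.0783 ≈ 2834 m/s.
Stage 2: m₀ = 10,855 kg, m_f = 10,855 − 6,880 = 3,975 kg; Δv = 325×9.80665×ln(2.731) = 3187.2×1.0046 ≈ 3202 m/s.
Stage 3: m₀ = 3,100 kg, m_f = 3,100 − 2,310 = 790 kg; Δv = 284×9.80665×ln(3.924) = 2785.1×1.3671 ≈ 3808 m/s.
Total Δv = 2834 + 3202 + 3808 = 9844 m/s.

Δv ≈ 9.84 km/s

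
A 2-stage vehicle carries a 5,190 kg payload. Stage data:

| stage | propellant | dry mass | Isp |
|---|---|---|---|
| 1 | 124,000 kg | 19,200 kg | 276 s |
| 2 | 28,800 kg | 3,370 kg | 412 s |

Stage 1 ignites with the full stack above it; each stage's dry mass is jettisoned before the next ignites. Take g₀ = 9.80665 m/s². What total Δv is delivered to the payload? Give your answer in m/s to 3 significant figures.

Δv ≈ 9100 m/s

Ignition mass of stage 1 = 124,000+19,200 + 28,800+3,370 + 5,190 = 180,560 kg.
Stage 1: m₀ = 180,560 kg, m_f = 180,560 − 124,000 = 56,560 kg; Δv = 276×9.80665×ln(3.192) = 2706.6×1.1608 ≈ 3142 m/s.
Stage 2: m₀ = 37,360 kg, m_f = 37,360 − 28,800 = 8,560 kg; Δv = 412×9.80665×ln(4.364) = 4040.3×1.4735 ≈ 5953 m/s.
Total Δv = 3142 + 5953 = 9095 m/s.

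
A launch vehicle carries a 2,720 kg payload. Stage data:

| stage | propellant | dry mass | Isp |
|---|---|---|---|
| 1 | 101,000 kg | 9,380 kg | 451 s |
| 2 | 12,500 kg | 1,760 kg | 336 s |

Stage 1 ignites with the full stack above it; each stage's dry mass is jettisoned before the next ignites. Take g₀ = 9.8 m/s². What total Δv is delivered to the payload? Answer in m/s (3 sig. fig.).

Ignition mass of stage 1 = 101,000+9,380 + 12,500+1,760 + 2,720 = 127,360 kg.
Stage 1: m₀ = 127,360 kg, m_f = 127,360 − 101,000 = 26,360 kg; Δv = 451×9.8×ln(4.832) = 4419.8×1.5752 ≈ 6962 m/s.
Stage 2: m₀ = 16,980 kg, m_f = 16,980 − 12,500 = 4,480 kg; Δv = 336×9.8×ln(3.79) = 3292.8×1.3324 ≈ 4387 m/s.
Total Δv = 6962 + 4387 = 11349 m/s.

Δv ≈ 11300 m/s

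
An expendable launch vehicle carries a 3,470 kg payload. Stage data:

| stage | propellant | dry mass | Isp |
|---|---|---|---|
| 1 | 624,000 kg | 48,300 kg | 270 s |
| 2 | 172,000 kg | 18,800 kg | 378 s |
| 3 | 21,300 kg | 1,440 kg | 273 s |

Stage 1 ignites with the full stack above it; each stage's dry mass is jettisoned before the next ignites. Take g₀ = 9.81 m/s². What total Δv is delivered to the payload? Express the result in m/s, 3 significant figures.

Ignition mass of stage 1 = 624,000+48,300 + 172,000+18,800 + 21,300+1,440 + 3,470 = 889,310 kg.
Stage 1: m₀ = 889,310 kg, m_f = 889,310 − 624,000 = 265,310 kg; Δv = 270×9.81×ln(3.352) = 2648.7×1.2095 ≈ 3204 m/s.
Stage 2: m₀ = 217,010 kg, m_f = 217,010 − 172,000 = 45,010 kg; Δv = 378×9.81×ln(4.821) = 3708.2×1.5731 ≈ 5833 m/s.
Stage 3: m₀ = 26,210 kg, m_f = 26,210 − 21,300 = 4,910 kg; Δv = 273×9.81×ln(5.338) = 2678.1×1.6749 ≈ 4486 m/s.
Total Δv = 3204 + 5833 + 4486 = 13523 m/s.

Δv ≈ 13500 m/s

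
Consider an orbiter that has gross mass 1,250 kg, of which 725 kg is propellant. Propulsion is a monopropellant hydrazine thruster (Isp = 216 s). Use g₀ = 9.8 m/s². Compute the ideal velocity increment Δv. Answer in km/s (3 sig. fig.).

Δv ≈ 1.84 km/s

v_e = Isp · g₀ = 216 × 9.8 = 2116.8 m/s.
m_f = m₀ − m_prop = 1,250 − 725 = 525 kg.
Rocket equation: Δv = v_e · ln(m₀/m_f) = 2116.8 × ln(2.381) = 2116.8 × 0.8675 ≈ 1836.3 m/s.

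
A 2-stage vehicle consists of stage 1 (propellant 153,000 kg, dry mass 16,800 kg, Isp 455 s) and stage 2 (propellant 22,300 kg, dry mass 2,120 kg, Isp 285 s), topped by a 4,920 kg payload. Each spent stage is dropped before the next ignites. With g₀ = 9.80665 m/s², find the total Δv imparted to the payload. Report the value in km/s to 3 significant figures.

Δv ≈ 10.5 km/s

Ignition mass of stage 1 = 153,000+16,800 + 22,300+2,120 + 4,920 = 199,140 kg.
Stage 1: m₀ = 199,140 kg, m_f = 199,140 − 153,000 = 46,140 kg; Δv = 455×9.80665×ln(4.316) = 4462.0×1.4623 ≈ 6525 m/s.
Stage 2: m₀ = 29,340 kg, m_f = 29,340 − 22,300 = 7,040 kg; Δv = 285×9.80665×ln(4.168) = 2794.9×1.4273 ≈ 3989 m/s.
Total Δv = 6525 + 3989 = 10514 m/s.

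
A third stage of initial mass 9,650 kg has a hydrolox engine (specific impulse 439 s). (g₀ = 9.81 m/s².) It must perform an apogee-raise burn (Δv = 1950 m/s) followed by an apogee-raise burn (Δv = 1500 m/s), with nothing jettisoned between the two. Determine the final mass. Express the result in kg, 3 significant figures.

v_e = Isp · g₀ = 439 × 9.81 = 4306.6 m/s.
After the first burn: m = 9650 × exp(−1950/4306.6) = 9650 × 0.63585 = 6,135.95 kg.
After the second burn: m = 6,135.95 × exp(−1500/4306.6) = 6,135.95 × 0.70588 = 4,331.24 kg.

final mass ≈ 4330 kg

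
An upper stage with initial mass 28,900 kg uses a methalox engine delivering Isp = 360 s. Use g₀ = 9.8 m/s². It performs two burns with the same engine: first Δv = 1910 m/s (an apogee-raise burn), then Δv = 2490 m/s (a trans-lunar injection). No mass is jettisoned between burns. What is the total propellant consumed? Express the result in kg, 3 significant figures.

total propellant consumed ≈ 20600 kg

v_e = Isp · g₀ = 360 × 9.8 = 3528.0 m/s.
After the first burn: m = 28900 × exp(−1910/3528.0) = 28900 × 0.58194 = 16,818.1 kg.
After the second burn: m = 16,818.1 × exp(−2490/3528.0) = 16,818.1 × 0.49372 = 8,303.43 kg.
Total propellant = m₀ − m_final = 28900 − 8,303.43 = 20,596.57 kg.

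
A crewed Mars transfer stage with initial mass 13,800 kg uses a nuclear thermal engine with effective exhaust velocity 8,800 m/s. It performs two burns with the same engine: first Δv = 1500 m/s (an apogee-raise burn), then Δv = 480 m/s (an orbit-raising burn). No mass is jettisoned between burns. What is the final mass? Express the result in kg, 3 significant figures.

final mass ≈ 11000 kg

After the first burn: m = 13800 × exp(−1500/8800.0) = 13800 × 0.84328 = 11,637.3 kg.
After the second burn: m = 11,637.3 × exp(−480/8800.0) = 11,637.3 × 0.94692 = 11,019.6 kg.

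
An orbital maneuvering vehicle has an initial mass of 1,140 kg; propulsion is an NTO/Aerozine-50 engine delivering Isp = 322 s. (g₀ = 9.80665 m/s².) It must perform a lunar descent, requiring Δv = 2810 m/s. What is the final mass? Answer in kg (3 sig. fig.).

final mass ≈ 468 kg

v_e = Isp · g₀ = 322 × 9.80665 = 3157.7 m/s.
m₀/m_f = exp(Δv / v_e) = exp(2810 / 3157.7) = exp(0.8899) = 2.4348.
m_f = m₀ / 2.4348 = 1,140 / 2.4348 = 468.211 kg.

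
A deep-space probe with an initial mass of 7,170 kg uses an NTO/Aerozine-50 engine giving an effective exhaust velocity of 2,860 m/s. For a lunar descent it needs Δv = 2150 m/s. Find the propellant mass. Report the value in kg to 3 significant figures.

m₀/m_f = exp(Δv / v_e) = exp(2150 / 2860.0) = exp(0.7517) = 2.1207.
m_f = 7,170 / 2.1207 = 3,380.96 kg, so propellant = m₀ − m_f = 7,170 − 3,380.96 = 3,789.04 kg.

propellant mass ≈ 3790 kg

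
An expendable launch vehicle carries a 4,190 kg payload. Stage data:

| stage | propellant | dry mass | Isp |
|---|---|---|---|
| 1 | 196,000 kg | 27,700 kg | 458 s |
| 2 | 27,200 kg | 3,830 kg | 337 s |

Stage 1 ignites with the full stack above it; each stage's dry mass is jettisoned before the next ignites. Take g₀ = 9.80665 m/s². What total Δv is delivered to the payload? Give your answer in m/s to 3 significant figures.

Ignition mass of stage 1 = 196,000+27,700 + 27,200+3,830 + 4,190 = 258,920 kg.
Stage 1: m₀ = 258,920 kg, m_f = 258,920 − 196,000 = 62,920 kg; Δv = 458×9.80665×ln(4.115) = 4491.4×1.4147 ≈ 6354 m/s.
Stage 2: m₀ = 35,220 kg, m_f = 35,220 − 27,200 = 8,020 kg; Δv = 337×9.80665×ln(4.392) = 3304.8×1.4797 ≈ 4890 m/s.
Total Δv = 6354 + 4890 = 11244 m/s.

Δv ≈ 11200 m/s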